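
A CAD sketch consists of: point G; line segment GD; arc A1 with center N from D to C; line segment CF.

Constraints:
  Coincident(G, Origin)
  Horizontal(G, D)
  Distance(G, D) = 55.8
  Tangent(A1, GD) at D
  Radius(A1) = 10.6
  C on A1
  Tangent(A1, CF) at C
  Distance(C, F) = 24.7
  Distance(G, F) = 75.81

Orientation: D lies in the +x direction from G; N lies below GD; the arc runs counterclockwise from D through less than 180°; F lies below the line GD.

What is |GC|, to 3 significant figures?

52.2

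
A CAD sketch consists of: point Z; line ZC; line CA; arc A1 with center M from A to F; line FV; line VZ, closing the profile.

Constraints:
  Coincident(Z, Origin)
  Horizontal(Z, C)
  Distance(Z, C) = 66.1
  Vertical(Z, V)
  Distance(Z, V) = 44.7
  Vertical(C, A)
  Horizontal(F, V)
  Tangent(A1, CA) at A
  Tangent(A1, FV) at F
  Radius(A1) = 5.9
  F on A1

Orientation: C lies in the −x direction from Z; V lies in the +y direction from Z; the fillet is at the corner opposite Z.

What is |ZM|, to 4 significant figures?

71.62

Z is at the origin; Z and C share the same y with |ZC| = 66.1 and C on the −x side, so C = (-66.10, 0.000). Z and V share the same x with |ZV| = 44.7 and V on the +y side, so V = (0.000, 44.70). The virtual corner opposite Z is at (-66.10, 44.70). Since A1 is tangent to CA there, MA ⟂ CA and A1 meets FV tangentially, so MF is at right angles to FV, with radius 5.9, so the center M sits 5.9 in from both sides at M = (-60.20, 38.80). Then |ZM| = |M − Z| = 71.62.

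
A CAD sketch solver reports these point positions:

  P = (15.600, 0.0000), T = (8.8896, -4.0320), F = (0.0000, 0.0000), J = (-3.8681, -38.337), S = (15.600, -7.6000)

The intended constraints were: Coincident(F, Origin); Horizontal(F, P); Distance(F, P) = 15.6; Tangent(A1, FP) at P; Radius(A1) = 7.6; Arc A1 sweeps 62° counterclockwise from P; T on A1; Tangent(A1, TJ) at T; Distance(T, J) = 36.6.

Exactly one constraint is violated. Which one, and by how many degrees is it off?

Tangent(A1, TJ) at T — off by 7.60°.

F = (0.00, 0.00) ✓; F.y = 0.00, P.y = 0.00 ✓; |FP| = 15.60 ✓; ∠(SP, PF) = 90.00° ✓; |SP| = 7.600 ✓; bearing(S→T) − bearing(S→P) = 62.00° ✓; |ST| = 7.600 ✓; ∠(ST, TJ) = 82.40° ✗; |TJ| = 36.60 ✓.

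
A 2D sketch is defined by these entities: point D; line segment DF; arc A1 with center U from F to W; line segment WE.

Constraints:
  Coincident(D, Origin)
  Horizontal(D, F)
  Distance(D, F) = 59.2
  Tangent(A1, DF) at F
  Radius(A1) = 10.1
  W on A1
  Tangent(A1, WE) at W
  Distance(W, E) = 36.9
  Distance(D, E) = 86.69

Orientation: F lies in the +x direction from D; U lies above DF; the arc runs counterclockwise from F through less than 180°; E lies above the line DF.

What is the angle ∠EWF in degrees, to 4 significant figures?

138.6°

D is at the origin; DF is horizontal with |DF| = 59.2 and F on the +x side, so F = (59.20, 0.000). A1 meets DF tangentially, so UF is at right angles to DF, so U = F + (0, 10.1) = (59.20, 10.10). Since UW ⟂ WE (tangency), |UE| = √(10.1² + 36.9²) = 38.26 regardless of where W sits on A1. So E lies on both circle(D, 86.69) and circle(U, 38.26); the above-DF intersection is E = (73.82, 45.45). W is the foot of the tangent from E: W = (69.22, 8.842).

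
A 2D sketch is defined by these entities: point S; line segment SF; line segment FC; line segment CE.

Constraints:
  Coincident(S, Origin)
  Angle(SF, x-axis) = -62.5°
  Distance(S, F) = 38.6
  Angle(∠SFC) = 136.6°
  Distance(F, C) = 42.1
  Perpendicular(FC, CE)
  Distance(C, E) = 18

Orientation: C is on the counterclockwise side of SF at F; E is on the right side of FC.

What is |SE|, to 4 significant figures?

83.08

∠SFC = 136.6°, so FC runs at -62.5° + (180° − 136.6°) = -19.10° from the x-axis; with |FC| = 42.1, C = F + 42.1·(cos -19.10°, sin -19.10°) = (57.61, -48.01). FC ⟂ CE; with |CE| = 18.0 on the right of FC, E = C + 18.0·(-0.3272, -0.9449) = (51.72, -65.02). Then |SE| = |E − S| = 83.08.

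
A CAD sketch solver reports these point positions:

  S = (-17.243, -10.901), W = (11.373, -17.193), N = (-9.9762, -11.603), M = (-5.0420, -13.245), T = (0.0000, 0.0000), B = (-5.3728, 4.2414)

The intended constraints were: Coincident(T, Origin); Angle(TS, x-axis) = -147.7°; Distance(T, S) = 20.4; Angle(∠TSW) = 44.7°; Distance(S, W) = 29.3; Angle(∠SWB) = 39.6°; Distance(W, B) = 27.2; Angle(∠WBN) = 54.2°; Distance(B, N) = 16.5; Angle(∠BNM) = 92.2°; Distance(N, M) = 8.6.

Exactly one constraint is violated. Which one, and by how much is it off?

Distance(N, M) = 8.6 — off by 3.40.

T = (0.00, 0.00) ✓; TS at -147.7° ✓; |TS| = 20.40 ✓; ∠TSW = 44.70° ✓; |SW| = 29.30 ✓; ∠SWB = 39.60° ✓; |WB| = 27.20 ✓; ∠WBN = 54.20° ✓; |BN| = 16.50 ✓; ∠BNM = 92.21° ✓; |NM| = 5.200 ✗.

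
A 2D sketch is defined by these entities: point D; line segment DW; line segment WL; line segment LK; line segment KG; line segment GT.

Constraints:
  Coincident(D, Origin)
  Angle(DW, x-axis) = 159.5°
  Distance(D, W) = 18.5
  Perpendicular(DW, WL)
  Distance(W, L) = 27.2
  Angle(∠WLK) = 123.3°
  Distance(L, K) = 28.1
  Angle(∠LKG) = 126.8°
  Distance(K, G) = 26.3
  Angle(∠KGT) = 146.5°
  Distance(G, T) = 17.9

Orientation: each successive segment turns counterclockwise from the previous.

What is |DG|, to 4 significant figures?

44.91

D is at the origin; DW runs at 159.5° with length 18.5, so W = (-17.33, 6.479). The perpendicularity gives WL at right angles to DW, so WL runs at -110.5°; with |WL| = 27.2, L = (-26.85, -19.00). ∠WLK = 123.3° gives LK at -53.80° from the x-axis; with |LK| = 28.1, K = (-10.26, -41.67). ∠LKG = 126.8° gives KG at -0.6000° from the x-axis; with |KG| = 26.3, G = (16.04, -41.95). Then |DG| = |G − D| = 44.91.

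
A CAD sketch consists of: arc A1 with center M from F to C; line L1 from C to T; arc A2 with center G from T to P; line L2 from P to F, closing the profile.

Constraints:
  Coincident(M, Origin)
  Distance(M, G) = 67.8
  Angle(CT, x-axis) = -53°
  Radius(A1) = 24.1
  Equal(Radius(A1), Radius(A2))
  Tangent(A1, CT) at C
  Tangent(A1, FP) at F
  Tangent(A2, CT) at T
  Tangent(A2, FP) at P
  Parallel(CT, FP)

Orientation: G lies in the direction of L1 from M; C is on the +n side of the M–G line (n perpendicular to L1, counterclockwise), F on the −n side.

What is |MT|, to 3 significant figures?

72.0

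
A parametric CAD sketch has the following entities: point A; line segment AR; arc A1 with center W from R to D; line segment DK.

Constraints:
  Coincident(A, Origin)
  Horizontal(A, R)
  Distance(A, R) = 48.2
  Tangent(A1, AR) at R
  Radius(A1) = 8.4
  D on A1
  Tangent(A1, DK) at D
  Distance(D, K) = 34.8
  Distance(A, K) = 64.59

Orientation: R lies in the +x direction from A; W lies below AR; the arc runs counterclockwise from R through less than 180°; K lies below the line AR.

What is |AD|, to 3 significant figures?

41.2

A is at the origin; A and R share the same y with |AR| = 48.2 and R on the +x side, so R = (48.2, 0.00). Since A1 is tangent to AR there, WR ⟂ AR, so W = R + (0, -8.4) = (48.2, -8.40). Since WD ⟂ DK (tangency), |WK| = √(8.4² + 34.8²) = 35.8 regardless of where D sits on A1. So K lies on both circle(A, 64.59) and circle(W, 35.8); the below-AR intersection is K = (47.1, -44.2). D is the foot of the tangent from K: D = (40.0, -10.1).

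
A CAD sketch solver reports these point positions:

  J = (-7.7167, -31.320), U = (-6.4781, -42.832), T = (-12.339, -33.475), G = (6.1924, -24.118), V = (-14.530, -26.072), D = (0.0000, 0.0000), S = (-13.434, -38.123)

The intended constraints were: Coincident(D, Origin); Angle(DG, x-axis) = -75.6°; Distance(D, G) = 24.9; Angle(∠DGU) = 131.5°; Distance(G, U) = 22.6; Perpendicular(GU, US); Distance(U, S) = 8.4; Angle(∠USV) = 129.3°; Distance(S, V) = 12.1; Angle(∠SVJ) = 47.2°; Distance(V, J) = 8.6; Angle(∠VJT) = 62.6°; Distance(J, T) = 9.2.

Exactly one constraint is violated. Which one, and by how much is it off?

Distance(J, T) = 9.2 — off by 4.10.

D = (0.00, 0.00) ✓; DG at -75.60° ✓; |DG| = 24.90 ✓; ∠DGU = 131.5° ✓; |GU| = 22.60 ✓; ∠(GU, US) = 90.00° ✓; |US| = 8.400 ✓; ∠USV = 129.3° ✓; |SV| = 12.10 ✓; ∠SVJ = 47.20° ✓; |VJ| = 8.600 ✓; ∠VJT = 62.60° ✓; |JT| = 5.100 ✗.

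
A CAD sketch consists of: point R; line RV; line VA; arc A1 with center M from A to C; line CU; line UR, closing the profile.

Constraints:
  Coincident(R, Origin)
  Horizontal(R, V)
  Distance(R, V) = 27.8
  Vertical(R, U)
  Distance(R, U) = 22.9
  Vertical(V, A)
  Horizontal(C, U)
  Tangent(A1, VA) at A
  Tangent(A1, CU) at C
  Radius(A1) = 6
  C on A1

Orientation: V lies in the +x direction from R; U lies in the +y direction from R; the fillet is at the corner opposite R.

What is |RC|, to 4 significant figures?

31.62

R is at the origin; RV is horizontal with |RV| = 27.8 and V on the +x side, so V = (27.80, 0.000). RU is vertical with |RU| = 22.9 and U on the +y side, so U = (0.000, 22.90). The virtual corner opposite R is at (27.80, 22.90). The tangent condition forces MA to be normal to VA and the tangent condition forces MC to be normal to CU, with radius 6.0, so the center M sits 6.0 in from both sides at M = (21.80, 16.90). That places the tangent points at A = (27.80, 16.90) on VA and C = (21.80, 22.90) on CU. Then |RC| = |C − R| = 31.62.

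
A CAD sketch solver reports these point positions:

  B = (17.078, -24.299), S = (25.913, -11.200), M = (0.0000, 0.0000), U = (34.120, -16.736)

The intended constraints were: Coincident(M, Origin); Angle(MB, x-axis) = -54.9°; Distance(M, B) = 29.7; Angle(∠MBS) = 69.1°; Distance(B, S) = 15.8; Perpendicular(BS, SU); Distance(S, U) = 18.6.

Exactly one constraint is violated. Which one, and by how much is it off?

Distance(S, U) = 18.6 — off by 8.70.

M = (0.00, 0.00) ✓; MB at -54.90° ✓; |MB| = 29.70 ✓; ∠MBS = 69.10° ✓; |BS| = 15.80 ✓; ∠(BS, SU) = 90.00° ✓; |SU| = 9.900 ✗.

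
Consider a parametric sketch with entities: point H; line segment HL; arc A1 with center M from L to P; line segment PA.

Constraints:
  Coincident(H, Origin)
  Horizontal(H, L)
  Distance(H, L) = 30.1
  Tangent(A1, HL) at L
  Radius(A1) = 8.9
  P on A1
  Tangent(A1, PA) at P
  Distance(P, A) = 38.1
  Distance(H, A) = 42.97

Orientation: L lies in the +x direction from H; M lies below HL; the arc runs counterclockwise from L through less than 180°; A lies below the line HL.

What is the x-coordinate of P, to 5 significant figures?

21.692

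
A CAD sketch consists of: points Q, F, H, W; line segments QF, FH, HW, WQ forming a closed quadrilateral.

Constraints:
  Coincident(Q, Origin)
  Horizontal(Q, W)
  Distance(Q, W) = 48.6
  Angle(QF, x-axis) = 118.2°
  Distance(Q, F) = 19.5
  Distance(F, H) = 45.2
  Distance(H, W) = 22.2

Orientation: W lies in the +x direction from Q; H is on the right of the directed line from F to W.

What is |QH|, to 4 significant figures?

29.28

Checks: Q.y = 0.00, W.y = 0.00 ✓; |FH| = 45.20 ✓; |HW| = 22.20 ✓.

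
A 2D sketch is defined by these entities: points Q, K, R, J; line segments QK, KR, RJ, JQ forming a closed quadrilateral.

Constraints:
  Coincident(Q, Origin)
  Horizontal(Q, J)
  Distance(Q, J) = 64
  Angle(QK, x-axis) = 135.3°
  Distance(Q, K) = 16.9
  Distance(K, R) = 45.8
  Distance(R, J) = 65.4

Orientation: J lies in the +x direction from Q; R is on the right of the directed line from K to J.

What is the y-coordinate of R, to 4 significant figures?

-30.22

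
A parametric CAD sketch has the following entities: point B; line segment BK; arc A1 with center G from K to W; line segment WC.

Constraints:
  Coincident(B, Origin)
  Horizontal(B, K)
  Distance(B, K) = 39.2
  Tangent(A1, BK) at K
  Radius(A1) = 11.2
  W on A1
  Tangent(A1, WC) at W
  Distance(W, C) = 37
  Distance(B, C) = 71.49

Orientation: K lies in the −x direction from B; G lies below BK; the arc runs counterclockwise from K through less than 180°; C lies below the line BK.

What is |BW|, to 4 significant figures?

51.36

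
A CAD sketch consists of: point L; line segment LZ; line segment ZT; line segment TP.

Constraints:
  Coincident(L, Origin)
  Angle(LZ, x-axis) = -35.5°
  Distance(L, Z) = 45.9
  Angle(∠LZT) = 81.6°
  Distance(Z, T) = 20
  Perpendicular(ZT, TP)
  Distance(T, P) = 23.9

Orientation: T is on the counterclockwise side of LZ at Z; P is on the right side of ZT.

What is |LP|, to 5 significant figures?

70.571

L is at the origin; LZ runs at -35.5° with length 45.9, so Z = 45.9·(cos -35.5°, sin -35.5°) = (37.368, -26.654). ∠LZT = 81.6°, so ZT runs at -35.5° + (180° − 81.6°) = 62.900° from the x-axis; with |ZT| = 20.0, T = Z + 20.0·(cos 62.900°, sin 62.900°) = (46.479, -8.8500). ZT is perpendicular to TP; with |TP| = 23.9 on the right of ZT, P = T + 23.9·(0.89021, -0.45554) = (67.755, -19.738). Then |LP| = |P − L| = 70.571.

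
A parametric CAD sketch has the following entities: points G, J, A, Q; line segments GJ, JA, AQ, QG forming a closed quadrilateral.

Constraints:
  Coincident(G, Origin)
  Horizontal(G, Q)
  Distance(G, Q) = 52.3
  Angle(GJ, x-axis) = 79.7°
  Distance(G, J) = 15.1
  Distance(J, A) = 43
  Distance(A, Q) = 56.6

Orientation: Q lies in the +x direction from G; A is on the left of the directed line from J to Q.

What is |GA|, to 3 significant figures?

57.1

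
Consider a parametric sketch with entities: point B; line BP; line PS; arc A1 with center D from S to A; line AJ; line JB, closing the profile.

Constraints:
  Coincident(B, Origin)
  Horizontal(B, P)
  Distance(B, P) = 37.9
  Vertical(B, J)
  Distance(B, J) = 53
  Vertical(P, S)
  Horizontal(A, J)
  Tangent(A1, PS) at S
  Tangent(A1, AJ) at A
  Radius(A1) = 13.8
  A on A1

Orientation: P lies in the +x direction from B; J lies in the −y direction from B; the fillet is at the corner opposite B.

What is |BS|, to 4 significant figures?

54.53

B is at the origin; BP is horizontal with |BP| = 37.9 and P on the +x side, so P = (37.90, 0.000). B and J share the same x with |BJ| = 53.0 and J on the −y side, so J = (0.000, -53.00). The virtual corner opposite B is at (37.90, -53.00). Tangency of A1 to PS means the radius DS is perpendicular to PS and A1 meets AJ tangentially, so DA is at right angles to AJ, with radius 13.8, so the center D sits 13.8 in from both sides at D = (24.10, -39.20). That places the tangent points at S = (37.90, -39.20) on PS and A = (24.10, -53.00) on AJ. Then |BS| = |S − B| = 54.53.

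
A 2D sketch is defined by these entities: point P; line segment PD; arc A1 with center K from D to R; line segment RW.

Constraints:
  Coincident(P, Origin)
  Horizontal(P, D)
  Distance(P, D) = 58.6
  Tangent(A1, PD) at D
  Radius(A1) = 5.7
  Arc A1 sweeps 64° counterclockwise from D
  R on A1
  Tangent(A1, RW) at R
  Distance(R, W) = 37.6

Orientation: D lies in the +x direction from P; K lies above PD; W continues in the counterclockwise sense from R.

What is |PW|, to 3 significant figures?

88.3

P is at the origin; PD is horizontal with |PD| = 58.6 and D on the +x side, so D = (58.6, 0.00). A1 meets PD tangentially, so KD is at right angles to PD, so K = D + (0, 5.7) = (58.6, 5.70). On A1, D sits at bearing -90° from K; a 64° counterclockwise sweep puts R at bearing -26°, so R = K + 5.7·(cos -26°, sin -26°) = (63.7, 3.20). Tangency of A1 to RW means the radius KR is perpendicular to RW, so RW runs along (−sin -26°, cos -26°); with |RW| = 37.6, W = (80.2, 37.0). Then |PW| = |W − P| = 88.3.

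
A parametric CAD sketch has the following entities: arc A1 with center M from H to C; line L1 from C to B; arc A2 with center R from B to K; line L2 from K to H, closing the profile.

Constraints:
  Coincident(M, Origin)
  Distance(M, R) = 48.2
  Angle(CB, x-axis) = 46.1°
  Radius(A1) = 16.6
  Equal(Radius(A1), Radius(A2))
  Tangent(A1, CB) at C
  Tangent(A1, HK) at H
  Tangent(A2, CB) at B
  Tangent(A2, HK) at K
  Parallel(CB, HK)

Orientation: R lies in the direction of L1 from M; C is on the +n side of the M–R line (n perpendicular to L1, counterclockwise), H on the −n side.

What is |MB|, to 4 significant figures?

50.98

The slot axis is L1's direction at 46.1°, so u = (cos 46.1°, sin 46.1°) = (0.6934, 0.7206) and n = (−sin 46.1°, cos 46.1°) = (-0.7206, 0.6934). M is at the origin and R lies 48.2 along u from M, so R = 48.2·u = (33.42, 34.73). Tangency of A1 to both parallel lines with radius 16.6 puts C and H at M ± 16.6·n: C = (-11.96, 11.51), H = (11.96, -11.51). Equal radii place B and K the same way about R: B = R + 16.6·n = (21.46, 46.24), K = R − 16.6·n = (45.38, 23.22). Then |MB| = |B − M| = 50.98.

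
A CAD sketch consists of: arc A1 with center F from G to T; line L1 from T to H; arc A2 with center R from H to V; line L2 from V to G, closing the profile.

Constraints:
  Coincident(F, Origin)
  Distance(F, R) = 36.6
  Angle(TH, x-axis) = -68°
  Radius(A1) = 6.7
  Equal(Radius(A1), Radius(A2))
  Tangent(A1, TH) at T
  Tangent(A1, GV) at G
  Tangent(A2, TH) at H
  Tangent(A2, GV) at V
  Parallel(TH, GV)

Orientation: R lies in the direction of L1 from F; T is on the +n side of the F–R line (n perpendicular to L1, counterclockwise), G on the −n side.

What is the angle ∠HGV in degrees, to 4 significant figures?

20.11°

The slot axis is L1's direction at -68.0°, so u = (cos -68.0°, sin -68.0°) = (0.3746, -0.9272) and n = (−sin -68.0°, cos -68.0°) = (0.9272, 0.3746). F is at the origin and R lies 36.6 along u from F, so R = 36.6·u = (13.71, -33.93). Tangency of A1 to both parallel lines with radius 6.7 puts T and G at F ± 6.7·n: T = (6.212, 2.510), G = (-6.212, -2.510). Equal radii place H and V the same way about R: H = R + 6.7·n = (19.92, -31.43), V = R − 6.7·n = (7.498, -36.44). Then cos ∠HGV = GH·GV / (|GH||GV|), giving 20.11°.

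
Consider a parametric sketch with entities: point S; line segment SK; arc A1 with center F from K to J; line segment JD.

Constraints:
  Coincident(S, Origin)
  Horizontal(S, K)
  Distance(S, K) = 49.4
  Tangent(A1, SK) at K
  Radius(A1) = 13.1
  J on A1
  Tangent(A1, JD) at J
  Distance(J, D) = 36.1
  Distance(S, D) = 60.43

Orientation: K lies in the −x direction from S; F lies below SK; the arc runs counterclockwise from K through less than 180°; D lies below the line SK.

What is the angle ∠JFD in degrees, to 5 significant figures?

70.055°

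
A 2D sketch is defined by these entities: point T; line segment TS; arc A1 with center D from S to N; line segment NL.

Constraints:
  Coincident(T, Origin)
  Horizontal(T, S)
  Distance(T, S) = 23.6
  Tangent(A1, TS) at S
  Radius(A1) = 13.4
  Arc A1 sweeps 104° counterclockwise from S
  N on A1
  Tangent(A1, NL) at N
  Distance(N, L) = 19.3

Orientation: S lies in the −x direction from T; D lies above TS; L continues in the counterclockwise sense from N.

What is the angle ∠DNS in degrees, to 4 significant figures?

38.00°

T is at the origin; T and S share the same y with |TS| = 23.6 and S on the −x side, so S = (-23.60, 0.000). Since A1 is tangent to TS there, DS ⟂ TS, so D = S + (0, 13.4) = (-23.60, 13.40). On A1, S sits at bearing -90° from D; a 104° counterclockwise sweep puts N at bearing 14°, so N = D + 13.4·(cos 14°, sin 14°) = (-10.60, 16.64). Then cos ∠DNS = ND·NS / (|ND||NS|), giving 38.00°.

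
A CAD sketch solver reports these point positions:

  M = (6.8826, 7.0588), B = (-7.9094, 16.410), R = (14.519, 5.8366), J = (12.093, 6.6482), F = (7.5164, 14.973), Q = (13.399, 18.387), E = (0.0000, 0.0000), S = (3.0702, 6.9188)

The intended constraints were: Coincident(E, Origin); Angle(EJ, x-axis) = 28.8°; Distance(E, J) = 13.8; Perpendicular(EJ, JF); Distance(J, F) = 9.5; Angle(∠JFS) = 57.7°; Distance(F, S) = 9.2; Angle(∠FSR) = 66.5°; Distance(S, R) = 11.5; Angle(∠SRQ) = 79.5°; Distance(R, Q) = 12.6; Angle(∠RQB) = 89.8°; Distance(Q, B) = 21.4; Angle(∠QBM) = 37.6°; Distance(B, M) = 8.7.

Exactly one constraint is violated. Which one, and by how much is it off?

Distance(B, M) = 8.7 — off by 8.80.

E = (0.00, 0.00) ✓; EJ at 28.80° ✓; |EJ| = 13.80 ✓; ∠(EJ, JF) = 90.00° ✓; |JF| = 9.500 ✓; ∠JFS = 57.70° ✓; |FS| = 9.200 ✓; ∠FSR = 66.50° ✓; |SR| = 11.50 ✓; ∠SRQ = 79.50° ✓; |RQ| = 12.60 ✓; ∠RQB = 89.80° ✓; |QB| = 21.40 ✓; ∠QBM = 37.60° ✓; |BM| = 17.50 ✗.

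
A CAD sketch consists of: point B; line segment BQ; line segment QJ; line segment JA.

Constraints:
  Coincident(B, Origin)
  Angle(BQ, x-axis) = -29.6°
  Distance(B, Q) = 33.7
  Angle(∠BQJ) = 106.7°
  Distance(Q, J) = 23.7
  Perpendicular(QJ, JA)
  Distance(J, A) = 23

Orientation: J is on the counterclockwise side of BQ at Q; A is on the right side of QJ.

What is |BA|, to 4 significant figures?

64.58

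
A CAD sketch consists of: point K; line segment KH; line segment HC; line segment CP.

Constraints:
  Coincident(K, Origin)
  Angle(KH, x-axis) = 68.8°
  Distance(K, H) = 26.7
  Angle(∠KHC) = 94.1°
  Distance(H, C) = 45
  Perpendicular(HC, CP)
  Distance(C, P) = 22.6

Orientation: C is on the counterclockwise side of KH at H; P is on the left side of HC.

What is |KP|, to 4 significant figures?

47.08

K is at the origin; KH runs at 68.8° with length 26.7, so H = 26.7·(cos 68.8°, sin 68.8°) = (9.655, 24.89). ∠KHC = 94.1°, so HC runs at 68.8° + (180° − 94.1°) = 154.7° from the x-axis; with |HC| = 45.0, C = H + 45.0·(cos 154.7°, sin 154.7°) = (-31.03, 44.12). HC ⟂ CP; with |CP| = 22.6 on the left of HC, P = C + 22.6·(-0.4274, -0.9041) = (-40.69, 23.69). Then |KP| = |P − K| = 47.08.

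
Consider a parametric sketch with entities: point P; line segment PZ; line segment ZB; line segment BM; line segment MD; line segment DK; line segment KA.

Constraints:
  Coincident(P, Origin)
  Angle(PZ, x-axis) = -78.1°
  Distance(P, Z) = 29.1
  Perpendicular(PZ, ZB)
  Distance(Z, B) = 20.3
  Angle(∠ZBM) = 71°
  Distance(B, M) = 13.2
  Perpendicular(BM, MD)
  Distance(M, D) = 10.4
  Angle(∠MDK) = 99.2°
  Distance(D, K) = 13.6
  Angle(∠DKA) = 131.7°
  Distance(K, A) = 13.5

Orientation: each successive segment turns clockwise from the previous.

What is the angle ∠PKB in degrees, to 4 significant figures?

84.22°

BM is perpendicular to MD, so MD runs at -7.100°; with |MD| = 10.4, D = (-1.911, -20.85). ∠MDK = 99.2° gives DK at -87.90° from the x-axis; with |DK| = 13.6, K = (-1.413, -34.44). Then cos ∠PKB = KP·KB / (|KP||KB|), giving 84.22°.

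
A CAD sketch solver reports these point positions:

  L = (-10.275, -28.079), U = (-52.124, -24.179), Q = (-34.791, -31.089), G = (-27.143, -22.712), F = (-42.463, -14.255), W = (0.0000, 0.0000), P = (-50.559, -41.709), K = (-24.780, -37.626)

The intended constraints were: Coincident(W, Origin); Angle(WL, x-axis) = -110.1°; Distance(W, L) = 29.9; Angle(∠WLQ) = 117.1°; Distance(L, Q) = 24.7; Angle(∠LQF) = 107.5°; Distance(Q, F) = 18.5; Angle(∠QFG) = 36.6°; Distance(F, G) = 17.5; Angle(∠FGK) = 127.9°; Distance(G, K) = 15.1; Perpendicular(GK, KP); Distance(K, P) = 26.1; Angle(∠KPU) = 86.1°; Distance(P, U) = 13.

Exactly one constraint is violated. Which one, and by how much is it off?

Distance(P, U) = 13 — off by 4.60.

W = (0.00, 0.00) ✓; WL at -110.1° ✓; |WL| = 29.90 ✓; ∠WLQ = 117.1° ✓; |LQ| = 24.70 ✓; ∠LQF = 107.5° ✓; |QF| = 18.50 ✓; ∠QFG = 36.60° ✓; |FG| = 17.50 ✓; ∠FGK = 127.9° ✓; |GK| = 15.10 ✓; ∠(GK, KP) = 90.00° ✓; |KP| = 26.10 ✓; ∠KPU = 86.10° ✓; |PU| = 17.60 ✗.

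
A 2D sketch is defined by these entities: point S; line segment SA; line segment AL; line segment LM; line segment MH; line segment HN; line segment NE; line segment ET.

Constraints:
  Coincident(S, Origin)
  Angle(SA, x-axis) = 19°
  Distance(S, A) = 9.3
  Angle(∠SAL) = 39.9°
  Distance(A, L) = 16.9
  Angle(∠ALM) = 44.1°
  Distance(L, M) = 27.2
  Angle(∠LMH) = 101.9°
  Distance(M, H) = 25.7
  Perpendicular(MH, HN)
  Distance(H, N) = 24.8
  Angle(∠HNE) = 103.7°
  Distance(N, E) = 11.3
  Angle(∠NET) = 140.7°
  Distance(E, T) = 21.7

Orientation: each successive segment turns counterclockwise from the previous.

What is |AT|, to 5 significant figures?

13.283

S is at the origin; SA runs at 19.0° with length 9.3, so A = (8.7933, 3.0278). ∠SAL = 39.9° gives AL at 159.10° from the x-axis; with |AL| = 16.9, L = (-6.9947, 9.0567). ∠ALM = 44.1° gives LM at -65.000° from the x-axis; with |LM| = 27.2, M = (4.5005, -15.595). ∠LMH = 101.9° gives MH at 13.100° from the x-axis; with |MH| = 25.7, H = (29.532, -9.7700). MH is perpendicular to HN, so HN runs at 103.10°; with |HN| = 24.8, N = (23.911, 14.385). ∠HNE = 103.7° gives NE at 179.40° from the x-axis; with |NE| = 11.3, E = (12.611, 14.503). ∠NET = 140.7° gives ET at -141.30° from the x-axis; with |ET| = 21.7, T = (-4.3240, 0.93519). Then |AT| = |T − A| = 13.283.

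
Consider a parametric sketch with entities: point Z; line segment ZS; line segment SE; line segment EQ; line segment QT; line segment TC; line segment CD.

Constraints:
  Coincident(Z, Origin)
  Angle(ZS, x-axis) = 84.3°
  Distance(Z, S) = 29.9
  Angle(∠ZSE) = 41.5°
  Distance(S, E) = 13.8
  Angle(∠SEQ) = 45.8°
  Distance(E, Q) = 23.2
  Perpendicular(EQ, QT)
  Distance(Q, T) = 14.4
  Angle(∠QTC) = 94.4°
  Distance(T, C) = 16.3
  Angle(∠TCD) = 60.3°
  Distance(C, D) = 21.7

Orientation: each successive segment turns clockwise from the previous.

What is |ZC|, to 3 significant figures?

35.6

Z is at the origin; ZS runs at 84.3° with length 29.9, so S = (2.97, 29.8). ∠ZSE = 41.5° gives SE at -54.2° from the x-axis; with |SE| = 13.8, E = (11.0, 18.6). ∠SEQ = 45.8° gives EQ at 172° from the x-axis; with |EQ| = 23.2, Q = (-11.9, 21.9). EQ ⟂ QT, so QT runs at 81.6°; with |QT| = 14.4, T = (-9.81, 36.2). ∠QTC = 94.4° gives TC at -4.00° from the x-axis; with |TC| = 16.3, C = (6.45, 35.1). Then |ZC| = |C − Z| = 35.6.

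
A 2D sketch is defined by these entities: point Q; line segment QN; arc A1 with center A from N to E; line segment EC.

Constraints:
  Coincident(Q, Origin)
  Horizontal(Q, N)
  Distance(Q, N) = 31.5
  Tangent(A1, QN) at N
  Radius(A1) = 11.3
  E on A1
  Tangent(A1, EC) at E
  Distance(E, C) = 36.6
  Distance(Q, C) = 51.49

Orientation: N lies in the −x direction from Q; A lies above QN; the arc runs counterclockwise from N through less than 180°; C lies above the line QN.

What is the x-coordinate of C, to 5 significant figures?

-19.470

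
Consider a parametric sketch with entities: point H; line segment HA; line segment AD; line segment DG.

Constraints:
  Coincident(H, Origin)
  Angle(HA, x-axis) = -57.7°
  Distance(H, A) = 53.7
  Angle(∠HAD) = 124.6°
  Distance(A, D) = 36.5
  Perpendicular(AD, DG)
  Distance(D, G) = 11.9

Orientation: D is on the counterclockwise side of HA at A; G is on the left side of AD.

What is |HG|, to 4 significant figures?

74.37

H is at the origin; HA runs at -57.7° with length 53.7, so A = 53.7·(cos -57.7°, sin -57.7°) = (28.69, -45.39). ∠HAD = 124.6°, so AD runs at -57.7° + (180° − 124.6°) = -2.300° from the x-axis; with |AD| = 36.5, D = A + 36.5·(cos -2.300°, sin -2.300°) = (65.17, -46.86). The perpendicularity gives DG at right angles to AD; with |DG| = 11.9 on the left of AD, G = D + 11.9·(0.04013, 0.9992) = (65.64, -34.96). Then |HG| = |G − H| = 74.37.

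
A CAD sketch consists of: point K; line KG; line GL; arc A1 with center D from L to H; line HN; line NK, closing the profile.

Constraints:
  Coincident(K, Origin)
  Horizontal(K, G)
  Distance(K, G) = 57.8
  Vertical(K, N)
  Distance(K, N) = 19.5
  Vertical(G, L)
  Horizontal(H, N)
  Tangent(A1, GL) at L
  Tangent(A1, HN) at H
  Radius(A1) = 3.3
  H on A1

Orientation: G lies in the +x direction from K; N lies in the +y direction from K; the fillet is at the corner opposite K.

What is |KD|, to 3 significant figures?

56.9

K and N share the same x with |KN| = 19.5 and N on the +y side, so N = (0.00, 19.5). The virtual corner opposite K is at (57.8, 19.5). Tangency of A1 to GL means the radius DL is perpendicular to GL and A1 meets HN tangentially, so DH is at right angles to HN, with radius 3.3, so the center D sits 3.3 in from both sides at D = (54.5, 16.2). Then |KD| = |D − K| = 56.9.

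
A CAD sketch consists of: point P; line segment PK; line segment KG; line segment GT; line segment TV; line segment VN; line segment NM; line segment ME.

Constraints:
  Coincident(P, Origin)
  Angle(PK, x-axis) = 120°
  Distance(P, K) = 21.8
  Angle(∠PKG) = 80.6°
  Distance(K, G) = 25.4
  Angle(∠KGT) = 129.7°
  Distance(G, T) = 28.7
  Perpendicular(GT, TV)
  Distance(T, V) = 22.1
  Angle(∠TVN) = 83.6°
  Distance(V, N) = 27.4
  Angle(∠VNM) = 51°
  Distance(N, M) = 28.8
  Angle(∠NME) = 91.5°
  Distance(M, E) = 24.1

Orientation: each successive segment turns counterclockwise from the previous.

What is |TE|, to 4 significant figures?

18.83

∠VNM = 51.0° gives NM at -134.9° from the x-axis; with |NM| = 28.8, M = (-31.82, -19.21). ∠NME = 91.5° gives ME at -46.40° from the x-axis; with |ME| = 24.1, E = (-15.20, -36.67). Then |TE| = |E − T| = 18.83.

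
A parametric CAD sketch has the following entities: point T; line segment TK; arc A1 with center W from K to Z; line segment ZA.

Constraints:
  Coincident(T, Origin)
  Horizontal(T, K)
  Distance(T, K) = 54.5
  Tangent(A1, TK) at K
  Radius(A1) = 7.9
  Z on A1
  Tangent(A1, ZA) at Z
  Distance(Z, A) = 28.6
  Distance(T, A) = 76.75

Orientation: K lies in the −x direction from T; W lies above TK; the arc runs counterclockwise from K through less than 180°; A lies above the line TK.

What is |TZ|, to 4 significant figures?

50.67

T is at the origin; TK is horizontal with |TK| = 54.5 and K on the −x side, so K = (-54.50, 0.000). The tangent condition forces WK to be normal to TK, so W = K + (0, 7.9) = (-54.50, 7.900). Since WZ ⟂ ZA (tangency), |WA| = √(7.9² + 28.6²) = 29.67 regardless of where Z sits on A1. So A lies on both circle(T, 76.75) and circle(W, 29.67); the above-TK intersection is A = (-68.88, 33.85). Z is the foot of the tangent from A: Z = (-48.86, 13.43).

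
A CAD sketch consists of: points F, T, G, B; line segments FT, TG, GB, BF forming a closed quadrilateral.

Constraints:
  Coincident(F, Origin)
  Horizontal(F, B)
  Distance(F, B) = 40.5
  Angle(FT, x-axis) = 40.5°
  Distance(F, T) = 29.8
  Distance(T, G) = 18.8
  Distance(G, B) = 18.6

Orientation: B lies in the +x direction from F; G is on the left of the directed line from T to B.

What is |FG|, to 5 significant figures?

45.417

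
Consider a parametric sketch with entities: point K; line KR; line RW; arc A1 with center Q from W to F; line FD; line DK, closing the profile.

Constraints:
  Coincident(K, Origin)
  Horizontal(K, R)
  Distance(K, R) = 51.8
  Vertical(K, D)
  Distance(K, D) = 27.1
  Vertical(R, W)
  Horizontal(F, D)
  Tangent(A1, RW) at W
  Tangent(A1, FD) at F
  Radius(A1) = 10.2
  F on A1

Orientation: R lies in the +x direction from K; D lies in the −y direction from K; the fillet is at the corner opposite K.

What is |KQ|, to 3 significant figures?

44.9

K is at the origin; KR is horizontal with |KR| = 51.8 and R on the +x side, so R = (51.8, 0.00). K and D share the same x with |KD| = 27.1 and D on the −y side, so D = (0.00, -27.1). The virtual corner opposite K is at (51.8, -27.1). Since A1 is tangent to RW there, QW ⟂ RW and the tangent condition forces QF to be normal to FD, with radius 10.2, so the center Q sits 10.2 in from both sides at Q = (41.6, -16.9). Then |KQ| = |Q − K| = 44.9.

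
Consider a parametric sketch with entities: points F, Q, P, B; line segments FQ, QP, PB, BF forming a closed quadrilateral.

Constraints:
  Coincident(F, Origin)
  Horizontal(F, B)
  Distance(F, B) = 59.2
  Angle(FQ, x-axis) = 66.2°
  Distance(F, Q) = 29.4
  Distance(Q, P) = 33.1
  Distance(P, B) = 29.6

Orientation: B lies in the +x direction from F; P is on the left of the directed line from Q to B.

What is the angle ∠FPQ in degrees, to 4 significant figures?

31.65°

F is at the origin; F and B share the same y with |FB| = 59.2 and B in +x, so B = (59.2, 0). FQ runs at 66.2° with |FQ| = 29.4, so Q = (11.86, 26.90). P is determined by |QP| = 33.1 and |PB| = 29.6 together: it lies at the intersection of circle(Q, 33.1) and circle(B, 29.6). With |QB| = 54.45, the foot of the radical line on QB is 29.24 from Q and the perpendicular offset is √(33.1² − 29.24²) = 15.52. Taking the left-of-QB solution: P = (44.95, 25.94).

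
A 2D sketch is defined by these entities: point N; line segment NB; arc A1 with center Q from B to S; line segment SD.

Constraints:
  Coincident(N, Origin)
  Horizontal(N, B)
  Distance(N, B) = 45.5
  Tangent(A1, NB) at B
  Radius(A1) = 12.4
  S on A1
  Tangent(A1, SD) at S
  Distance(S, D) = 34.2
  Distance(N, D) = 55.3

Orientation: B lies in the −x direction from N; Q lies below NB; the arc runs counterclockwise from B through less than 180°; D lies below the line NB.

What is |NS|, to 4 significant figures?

58.39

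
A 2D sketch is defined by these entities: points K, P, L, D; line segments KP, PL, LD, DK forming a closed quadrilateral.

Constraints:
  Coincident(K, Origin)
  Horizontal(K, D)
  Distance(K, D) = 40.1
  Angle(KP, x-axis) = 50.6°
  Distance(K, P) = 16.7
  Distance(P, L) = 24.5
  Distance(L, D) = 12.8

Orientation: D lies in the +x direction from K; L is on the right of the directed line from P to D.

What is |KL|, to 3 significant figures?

28.4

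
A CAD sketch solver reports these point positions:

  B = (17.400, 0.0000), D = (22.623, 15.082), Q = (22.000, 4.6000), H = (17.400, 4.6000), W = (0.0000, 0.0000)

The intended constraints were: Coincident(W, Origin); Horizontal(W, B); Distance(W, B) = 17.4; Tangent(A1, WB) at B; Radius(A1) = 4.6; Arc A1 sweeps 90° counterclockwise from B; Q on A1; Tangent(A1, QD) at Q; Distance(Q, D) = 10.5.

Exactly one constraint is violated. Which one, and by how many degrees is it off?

Tangent(A1, QD) at Q — off by 3.40°.

W = (0.00, 0.00) ✓; W.y = 0.00, B.y = 0.00 ✓; |WB| = 17.40 ✓; ∠(HB, BW) = 90.00° ✓; |HB| = 4.600 ✓; bearing(H→Q) − bearing(H→B) = 90.00° ✓; |HQ| = 4.600 ✓; ∠(HQ, QD) = 93.40° ✗; |QD| = 10.50 ✓.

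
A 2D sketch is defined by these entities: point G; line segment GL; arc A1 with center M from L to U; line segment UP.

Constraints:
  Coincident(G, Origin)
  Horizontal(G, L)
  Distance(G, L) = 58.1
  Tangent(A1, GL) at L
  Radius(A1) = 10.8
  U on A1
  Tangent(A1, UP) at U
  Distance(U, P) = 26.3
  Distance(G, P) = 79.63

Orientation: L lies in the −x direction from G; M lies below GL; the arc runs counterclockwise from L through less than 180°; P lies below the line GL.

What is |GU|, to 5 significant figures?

69.581

Checks: |MU| = 10.80 ✓; ∠(MU, UP) = 90.00° ✓; |UP| = 26.30 ✓; |GP| = 79.63 ✓.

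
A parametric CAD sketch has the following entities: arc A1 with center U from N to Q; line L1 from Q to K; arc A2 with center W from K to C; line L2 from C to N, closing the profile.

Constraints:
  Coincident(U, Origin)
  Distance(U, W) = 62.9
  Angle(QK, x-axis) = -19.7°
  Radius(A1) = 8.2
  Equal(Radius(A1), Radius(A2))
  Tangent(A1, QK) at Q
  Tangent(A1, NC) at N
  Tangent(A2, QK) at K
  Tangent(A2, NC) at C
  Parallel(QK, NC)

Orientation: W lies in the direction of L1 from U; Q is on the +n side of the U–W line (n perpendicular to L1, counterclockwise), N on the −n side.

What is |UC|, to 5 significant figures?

63.432

The slot axis is L1's direction at -19.7°, so u = (cos -19.7°, sin -19.7°) = (0.94147, -0.33710) and n = (−sin -19.7°, cos -19.7°) = (0.33710, 0.94147). U is at the origin and W lies 62.9 along u from U, so W = 62.9·u = (59.218, -21.203). Tangency of A1 to both parallel lines with radius 8.2 puts Q and N at U ± 8.2·n: Q = (2.7642, 7.7201), N = (-2.7642, -7.7201). Equal radii place K and C the same way about W: K = W + 8.2·n = (61.983, -13.483), C = W − 8.2·n = (56.454, -28.923). Then |UC| = |C − U| = 63.432.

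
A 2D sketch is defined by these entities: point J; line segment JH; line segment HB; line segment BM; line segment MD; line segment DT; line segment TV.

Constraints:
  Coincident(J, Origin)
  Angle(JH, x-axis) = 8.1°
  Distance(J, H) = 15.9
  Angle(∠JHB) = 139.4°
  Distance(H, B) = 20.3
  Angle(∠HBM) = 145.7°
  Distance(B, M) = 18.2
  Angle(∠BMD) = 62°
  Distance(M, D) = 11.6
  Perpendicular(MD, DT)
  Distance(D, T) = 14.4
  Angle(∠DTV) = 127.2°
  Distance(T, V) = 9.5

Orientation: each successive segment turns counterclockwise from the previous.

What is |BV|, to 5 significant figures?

6.0787

MD is perpendicular to DT, so DT runs at -69.000°; with |DT| = 14.4, T = (25.688, 17.955). ∠DTV = 127.2° gives TV at -16.200° from the x-axis; with |TV| = 9.5, V = (34.811, 15.304). Then |BV| = |V − B| = 6.0787.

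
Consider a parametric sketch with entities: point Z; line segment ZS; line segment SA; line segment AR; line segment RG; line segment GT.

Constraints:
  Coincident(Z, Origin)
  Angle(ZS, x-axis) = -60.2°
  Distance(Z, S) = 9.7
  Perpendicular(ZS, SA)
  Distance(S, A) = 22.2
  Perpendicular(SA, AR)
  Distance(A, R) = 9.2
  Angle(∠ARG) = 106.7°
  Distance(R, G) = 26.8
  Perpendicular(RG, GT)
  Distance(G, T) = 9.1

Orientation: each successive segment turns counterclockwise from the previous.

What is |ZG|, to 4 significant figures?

7.994

Z is at the origin; ZS runs at -60.2° with length 9.7, so S = (4.821, -8.417). ZS is perpendicular to SA, so SA runs at 29.80°; with |SA| = 22.2, A = (24.09, 2.615). The perpendicularity gives AR at right angles to SA, so AR runs at 119.8°; with |AR| = 9.2, R = (19.51, 10.60). ∠ARG = 106.7° gives RG at -166.9° from the x-axis; with |RG| = 26.8, G = (-6.590, 4.525). Then |ZG| = |G − Z| = 7.994.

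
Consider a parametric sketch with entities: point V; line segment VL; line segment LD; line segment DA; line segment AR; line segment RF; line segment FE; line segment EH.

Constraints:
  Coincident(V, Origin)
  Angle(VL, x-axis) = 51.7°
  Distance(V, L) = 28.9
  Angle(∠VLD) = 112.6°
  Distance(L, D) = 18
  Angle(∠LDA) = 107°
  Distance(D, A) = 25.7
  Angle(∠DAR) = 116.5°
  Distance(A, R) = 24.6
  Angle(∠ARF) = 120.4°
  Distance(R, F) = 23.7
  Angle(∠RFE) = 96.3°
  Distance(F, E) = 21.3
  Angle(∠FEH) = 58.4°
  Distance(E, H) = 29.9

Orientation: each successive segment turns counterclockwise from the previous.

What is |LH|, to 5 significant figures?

35.456

∠RFE = 96.3° gives FE at 38.900° from the x-axis; with |FE| = 21.3, E = (11.304, 5.8694). ∠FEH = 58.4° gives EH at 160.50° from the x-axis; with |EH| = 29.9, H = (-16.881, 15.850). Then |LH| = |H − L| = 35.456.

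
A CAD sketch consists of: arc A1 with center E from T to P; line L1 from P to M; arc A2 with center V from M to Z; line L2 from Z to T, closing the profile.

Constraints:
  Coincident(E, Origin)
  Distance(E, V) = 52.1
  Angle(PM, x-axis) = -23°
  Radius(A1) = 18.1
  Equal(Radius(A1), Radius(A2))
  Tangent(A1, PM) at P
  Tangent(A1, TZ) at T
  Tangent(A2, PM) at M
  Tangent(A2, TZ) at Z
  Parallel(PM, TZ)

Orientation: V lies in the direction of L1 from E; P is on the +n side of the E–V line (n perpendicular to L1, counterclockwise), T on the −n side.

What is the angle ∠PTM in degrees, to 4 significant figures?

55.21°

The slot axis is L1's direction at -23.0°, so u = (cos -23.0°, sin -23.0°) = (0.9205, -0.3907) and n = (−sin -23.0°, cos -23.0°) = (0.3907, 0.9205). E is at the origin and V lies 52.1 along u from E, so V = 52.1·u = (47.96, -20.36). Tangency of A1 to both parallel lines with radius 18.1 puts P and T at E ± 18.1·n: P = (7.072, 16.66), T = (-7.072, -16.66). Equal radii place M and Z the same way about V: M = V + 18.1·n = (55.03, -3.696), Z = V − 18.1·n = (40.89, -37.02). Then cos ∠PTM = TP·TM / (|TP||TM|), giving 55.21°.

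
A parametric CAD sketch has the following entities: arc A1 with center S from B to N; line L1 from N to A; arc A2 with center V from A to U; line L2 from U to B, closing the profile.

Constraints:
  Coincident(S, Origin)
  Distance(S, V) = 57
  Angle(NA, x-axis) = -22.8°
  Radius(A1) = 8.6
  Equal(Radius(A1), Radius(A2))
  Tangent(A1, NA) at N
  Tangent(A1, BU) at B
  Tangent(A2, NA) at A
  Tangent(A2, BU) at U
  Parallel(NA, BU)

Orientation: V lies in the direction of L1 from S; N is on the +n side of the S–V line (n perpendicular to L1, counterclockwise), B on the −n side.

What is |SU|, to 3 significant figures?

57.6

The slot axis is L1's direction at -22.8°, so u = (cos -22.8°, sin -22.8°) = (0.922, -0.388) and n = (−sin -22.8°, cos -22.8°) = (0.388, 0.922). S is at the origin and V lies 57.0 along u from S, so V = 57.0·u = (52.5, -22.1). Tangency of A1 to both parallel lines with radius 8.6 puts N and B at S ± 8.6·n: N = (3.33, 7.93), B = (-3.33, -7.93). Equal radii place A and U the same way about V: A = V + 8.6·n = (55.9, -14.2), U = V − 8.6·n = (49.2, -30.0). Then |SU| = |U − S| = 57.6.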